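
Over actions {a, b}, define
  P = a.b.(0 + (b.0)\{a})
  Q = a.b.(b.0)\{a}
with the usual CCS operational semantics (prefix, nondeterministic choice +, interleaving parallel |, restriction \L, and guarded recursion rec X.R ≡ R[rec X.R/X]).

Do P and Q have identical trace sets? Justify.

LTS(P): 4 reachable states
  p0 = a.b.(0 + (b.0)\{a}) has moves -a-> p1
  p1 = b.(0 + (b.0)\{a}) has moves -b-> p2
  p2 = 0 + (b.0)\{a} has moves -b-> p3
  p3 = 0\{a} has moves ·
LTS(Q): 4 reachable states
  q0 = a.b.(b.0)\{a} has moves -a-> q1
  q1 = b.(b.0)\{a} has moves -b-> q2
  q2 = (b.0)\{a} has moves -b-> q3
  q3 = 0\{a} has moves ·
Partition-refinement fixed point:
  B0 = {p0, q0}
  B1 = {p1, q1}
  B2 = {p2, q2}
  B3 = {p3, q3}
p0 ∈ B0, q0 ∈ B0 → same block
Bisimilar ⇒ trace-equivalent.

traces(P) = traces(Q)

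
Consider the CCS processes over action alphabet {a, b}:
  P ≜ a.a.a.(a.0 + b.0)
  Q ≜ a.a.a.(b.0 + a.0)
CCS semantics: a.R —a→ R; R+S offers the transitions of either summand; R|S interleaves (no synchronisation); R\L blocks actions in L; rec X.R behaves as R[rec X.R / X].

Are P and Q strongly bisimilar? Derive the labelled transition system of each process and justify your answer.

Reachable graph of P (5 states):
  p0 = a.a.a.(a.0 + b.0) has moves ··a··> p1
  p1 = a.a.(a.0 + b.0) has moves ··a··> p2
  p2 = a.(a.0 + b.0) has moves ··a··> p3
  p3 = a.0 + b.0 has moves ··a··> p4, ··b··> p4
  p4 = 0 has moves deadlocked
Reachable graph of Q (5 states):
  q0 = a.a.a.(b.0 + a.0) has moves ··a··> q1
  q1 = a.a.(b.0 + a.0) has moves ··a··> q2
  q2 = a.(b.0 + a.0) has moves ··a··> q3
  q3 = b.0 + a.0 has moves ··a··> q4, ··b··> q4
  q4 = 0 has moves deadlocked
Partition-refinement fixed point:
  B0 = {p0, q0}
  B1 = {p1, q1}
  B2 = {p2, q2}
  B3 = {p3, q3}
  B4 = {p4, q4}
p0 ∈ B0, q0 ∈ B0 → same block

YES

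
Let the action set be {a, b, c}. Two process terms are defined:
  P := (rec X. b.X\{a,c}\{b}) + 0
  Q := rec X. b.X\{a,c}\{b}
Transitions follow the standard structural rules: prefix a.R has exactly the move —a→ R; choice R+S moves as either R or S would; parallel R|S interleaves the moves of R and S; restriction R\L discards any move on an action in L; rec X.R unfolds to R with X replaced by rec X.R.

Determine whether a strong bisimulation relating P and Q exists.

P ~ Q

P's transition system — 2 states:
  s0 = (rec X. b.X\{a,c}\{b}) + 0 ⊢ -b-> s1
  s1 = (rec X. b.X\{a,c}\{b})\{a,c}\{b} ⊢ ∅
Q's transition system — 2 states:
  t0 = rec X. b.X\{a,c}\{b} ⊢ -b-> t1
  t1 = (rec X. b.X\{a,c}\{b})\{a,c}\{b} ⊢ ∅
Bisimilarity quotient blocks:
  B0 = {s0, t0}
  B1 = {s1, t1}
s0 ∈ B0, t0 ∈ B0 → same block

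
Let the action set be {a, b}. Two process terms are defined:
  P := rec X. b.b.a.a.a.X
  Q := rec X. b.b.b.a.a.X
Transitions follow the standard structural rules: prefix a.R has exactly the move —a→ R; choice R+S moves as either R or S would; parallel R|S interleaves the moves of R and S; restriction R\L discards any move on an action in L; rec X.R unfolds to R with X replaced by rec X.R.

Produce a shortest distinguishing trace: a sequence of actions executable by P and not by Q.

bba

Reachable graph of P (5 states):
  u0 = rec X. b.b.a.a.a.X ⊢ -b-> u1
  u1 = b.a.a.a.(rec X. b.b.a.a.a.X) ⊢ -b-> u2
  u2 = a.a.a.(rec X. b.b.a.a.a.X) ⊢ -a-> u3
  u3 = a.a.(rec X. b.b.a.a.a.X) ⊢ -a-> u4
  u4 = a.(rec X. b.b.a.a.a.X) ⊢ -a-> u0
Reachable graph of Q (5 states):
  v0 = rec X. b.b.b.a.a.X ⊢ -b-> v1
  v1 = b.b.a.a.(rec X. b.b.b.a.a.X) ⊢ -b-> v2
  v2 = b.a.a.(rec X. b.b.b.a.a.X) ⊢ -b-> v3
  v3 = a.a.(rec X. b.b.b.a.a.X) ⊢ -a-> v4
  v4 = a.(rec X. b.b.b.a.a.X) ⊢ -a-> v0
Run σ = ⟨bba⟩ on P: start {u0}
  step 1 (b): {u1}
  step 2 (b): {u2}
  step 3 (a): {u3}
  P completes σ.
Run σ = ⟨bba⟩ on Q: start {v0}
  step 1 (b): {v1}
  step 2 (b): {v2}
  step 3 (a): ∅  — Q cannot continue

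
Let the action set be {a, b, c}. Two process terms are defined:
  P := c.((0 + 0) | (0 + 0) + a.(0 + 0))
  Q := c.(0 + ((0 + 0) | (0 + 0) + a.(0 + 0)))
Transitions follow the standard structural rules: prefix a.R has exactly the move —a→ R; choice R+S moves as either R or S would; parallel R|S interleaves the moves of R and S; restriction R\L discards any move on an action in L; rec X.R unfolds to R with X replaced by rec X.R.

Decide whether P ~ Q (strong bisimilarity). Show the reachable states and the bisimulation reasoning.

P's transition system — 3 states:
  u0 = c.((0 + 0) | (0 + 0) + a.(0 + 0)) has moves --c--▸ u1
  u1 = (0 + 0) | (0 + 0) + a.(0 + 0) has moves --a--▸ u2
  u2 = 0 + 0 has moves ·
Q's transition system — 3 states:
  v0 = c.(0 + ((0 + 0) | (0 + 0) + a.(0 + 0))) has moves --c--▸ v1
  v1 = 0 + ((0 + 0) | (0 + 0) + a.(0 + 0)) has moves --a--▸ v2
  v2 = 0 + 0 has moves ·
Partition-refinement fixed point:
  B0 = {u0, v0}
  B1 = {u1, v1}
  B2 = {u2, v2}
u0 ∈ B0, v0 ∈ B0 → same block

bisimilar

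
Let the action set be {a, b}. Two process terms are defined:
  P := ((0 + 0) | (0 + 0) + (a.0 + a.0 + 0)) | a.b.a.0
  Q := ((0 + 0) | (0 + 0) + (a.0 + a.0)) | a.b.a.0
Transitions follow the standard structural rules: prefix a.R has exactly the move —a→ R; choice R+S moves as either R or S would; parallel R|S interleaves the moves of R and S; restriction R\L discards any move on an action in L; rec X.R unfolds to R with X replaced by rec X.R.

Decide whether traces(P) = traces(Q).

traces(P) = traces(Q)

Reachable graph of P (8 states):
  u0 = ((0 + 0) | (0 + 0) + (a.0 + a.0 + 0)) | a.b.a.0 ⊢ --a--▸ u1, --a--▸ u2
  u1 = ((0 + 0) | (0 + 0) + (a.0 + a.0 + 0)) | b.a.0 ⊢ --a--▸ u3, --b--▸ u4
  u2 = 0 | a.b.a.0 ⊢ --a--▸ u3
  u3 = 0 | b.a.0 ⊢ --b--▸ u5
  u4 = ((0 + 0) | (0 + 0) + (a.0 + a.0 + 0)) | a.0 ⊢ --a--▸ u5, --a--▸ u6
  u5 = 0 | a.0 ⊢ --a--▸ u7
  u6 = ((0 + 0) | (0 + 0) + (a.0 + a.0 + 0)) | 0 ⊢ --a--▸ u7
  u7 = 0 | 0 ⊢ ·
Reachable graph of Q (8 states):
  v0 = ((0 + 0) | (0 + 0) + (a.0 + a.0)) | a.b.a.0 ⊢ --a--▸ v1, --a--▸ v2
  v1 = ((0 + 0) | (0 + 0) + (a.0 + a.0)) | b.a.0 ⊢ --a--▸ v3, --b--▸ v4
  v2 = 0 | a.b.a.0 ⊢ --a--▸ v3
  v3 = 0 | b.a.0 ⊢ --b--▸ v5
  v4 = ((0 + 0) | (0 + 0) + (a.0 + a.0)) | a.0 ⊢ --a--▸ v5, --a--▸ v6
  v5 = 0 | a.0 ⊢ --a--▸ v7
  v6 = ((0 + 0) | (0 + 0) + (a.0 + a.0)) | 0 ⊢ --a--▸ v7
  v7 = 0 | 0 ⊢ ·
Partition-refinement fixed point:
  B0 = {u0, v0}
  B1 = {u1, v1}
  B2 = {u3, v3}
  B3 = {u5, u6, v5, v6}
  B4 = {u7, v7}
  B5 = {u4, v4}
  B6 = {u2, v2}
u0 ∈ B0, v0 ∈ B0 → same block
Bisimilar ⇒ trace-equivalent.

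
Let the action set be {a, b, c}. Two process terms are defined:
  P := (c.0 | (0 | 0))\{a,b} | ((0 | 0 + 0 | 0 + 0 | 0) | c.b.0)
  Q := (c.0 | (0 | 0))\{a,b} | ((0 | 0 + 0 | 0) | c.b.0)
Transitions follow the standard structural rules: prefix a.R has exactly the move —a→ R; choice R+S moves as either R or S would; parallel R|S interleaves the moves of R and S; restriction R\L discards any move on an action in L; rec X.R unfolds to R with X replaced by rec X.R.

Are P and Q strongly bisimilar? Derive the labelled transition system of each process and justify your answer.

YES

LTS(P): 6 reachable states
  s0 = (c.0 | (0 | 0))\{a,b} | ((0 | 0 + 0 | 0 + 0 | 0) | c.b.0) has moves ··c··> s1, ··c··> s2
  s1 = (0 | (0 | 0))\{a,b} | ((0 | 0 + 0 | 0 + 0 | 0) | c.b.0) has moves ··c··> s3
  s2 = (c.0 | (0 | 0))\{a,b} | ((0 | 0 + 0 | 0 + 0 | 0) | b.0) has moves ··b··> s4, ··c··> s3
  s3 = (0 | (0 | 0))\{a,b} | ((0 | 0 + 0 | 0 + 0 | 0) | b.0) has moves ··b··> s5
  s4 = (c.0 | (0 | 0))\{a,b} | ((0 | 0 + 0 | 0 + 0 | 0) | 0) has moves ··c··> s5
  s5 = (0 | (0 | 0))\{a,b} | ((0 | 0 + 0 | 0 + 0 | 0) | 0) has moves stopped
LTS(Q): 6 reachable states
  t0 = (c.0 | (0 | 0))\{a,b} | ((0 | 0 + 0 | 0) | c.b.0) has moves ··c··> t1, ··c··> t2
  t1 = (0 | (0 | 0))\{a,b} | ((0 | 0 + 0 | 0) | c.b.0) has moves ··c··> t3
  t2 = (c.0 | (0 | 0))\{a,b} | ((0 | 0 + 0 | 0) | b.0) has moves ··b··> t4, ··c··> t3
  t3 = (0 | (0 | 0))\{a,b} | ((0 | 0 + 0 | 0) | b.0) has moves ··b··> t5
  t4 = (c.0 | (0 | 0))\{a,b} | ((0 | 0 + 0 | 0) | 0) has moves ··c··> t5
  t5 = (0 | (0 | 0))\{a,b} | ((0 | 0 + 0 | 0) | 0) has moves stopped
Bisimilarity quotient blocks:
  B0 = {s0, t0}
  B1 = {s1, t1}
  B2 = {s3, t3}
  B3 = {s5, t5}
  B4 = {s2, t2}
  B5 = {s4, t4}
s0 ∈ B0, t0 ∈ B0 → same block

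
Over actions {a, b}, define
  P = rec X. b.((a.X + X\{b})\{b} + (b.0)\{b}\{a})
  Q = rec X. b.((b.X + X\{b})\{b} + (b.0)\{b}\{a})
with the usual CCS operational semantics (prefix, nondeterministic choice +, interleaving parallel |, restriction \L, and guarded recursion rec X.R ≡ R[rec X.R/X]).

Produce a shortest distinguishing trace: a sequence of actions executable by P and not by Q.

Reachable graph of P (3 states):
  p0 = rec X. b.((a.X + X\{b})\{b} + (b.0)\{b}\{a}) ⊢ —b→ p1
  p1 = (a.(rec X. b.((a.X + X\{b})\{b} + (b.0)\{b}\{a})) + (rec X. b.((a.X + X\{b})\{b} + (b.0)\{b}\{a}))\{b})\{b} + (b.0)\{b}\{a} ⊢ —a→ p2
  p2 = (rec X. b.((a.X + X\{b})\{b} + (b.0)\{b}\{a}))\{b} ⊢ ·
Reachable graph of Q (2 states):
  q0 = rec X. b.((b.X + X\{b})\{b} + (b.0)\{b}\{a}) ⊢ —b→ q1
  q1 = (b.(rec X. b.((b.X + X\{b})\{b} + (b.0)\{b}\{a})) + (rec X. b.((b.X + X\{b})\{b} + (b.0)\{b}\{a}))\{b})\{b} + (b.0)\{b}\{a} ⊢ ·
Trace ⟨ba⟩ through P, begin at {p0}:
  after b @ step 1: {p1}
  after a @ step 2: {p2}
  ✓ P
Trace ⟨ba⟩ through Q, begin at {q0}:
  after b @ step 1: {q1}
  after a @ step 2: ∅  — Q cannot continue

ba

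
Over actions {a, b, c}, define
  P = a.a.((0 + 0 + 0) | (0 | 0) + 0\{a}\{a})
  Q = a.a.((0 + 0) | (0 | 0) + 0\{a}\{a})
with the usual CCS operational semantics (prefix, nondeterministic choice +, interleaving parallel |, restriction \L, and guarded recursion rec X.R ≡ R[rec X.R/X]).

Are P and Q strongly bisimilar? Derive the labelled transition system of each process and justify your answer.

LTS(P): 3 reachable states
  u0 = a.a.((0 + 0 + 0) | (0 | 0) + 0\{a}\{a}) has moves =a=> u1
  u1 = a.((0 + 0 + 0) | (0 | 0) + 0\{a}\{a}) has moves =a=> u2
  u2 = (0 + 0 + 0) | (0 | 0) + 0\{a}\{a} has moves ·
LTS(Q): 3 reachable states
  v0 = a.a.((0 + 0) | (0 | 0) + 0\{a}\{a}) has moves =a=> v1
  v1 = a.((0 + 0) | (0 | 0) + 0\{a}\{a}) has moves =a=> v2
  v2 = (0 + 0) | (0 | 0) + 0\{a}\{a} has moves ·
Partition-refinement fixed point:
  B0 = {u0, v0}
  B1 = {u1, v1}
  B2 = {u2, v2}
u0 ∈ B0, v0 ∈ B0 → same block

P ~ Q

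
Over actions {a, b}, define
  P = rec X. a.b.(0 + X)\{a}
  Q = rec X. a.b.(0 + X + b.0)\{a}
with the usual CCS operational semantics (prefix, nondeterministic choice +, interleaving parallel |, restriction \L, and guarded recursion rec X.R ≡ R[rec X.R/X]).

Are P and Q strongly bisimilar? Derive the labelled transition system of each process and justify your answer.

not bisimilar

P's transition system — 3 states:
  m0 = rec X. a.b.(0 + X)\{a} | —a→ m1
  m1 = b.(0 + (rec X. a.b.(0 + X)\{a}))\{a} | —b→ m2
  m2 = (0 + (rec X. a.b.(0 + X)\{a}))\{a} | stopped
Q's transition system — 4 states:
  n0 = rec X. a.b.(0 + X + b.0)\{a} | —a→ n1
  n1 = b.(0 + (rec X. a.b.(0 + X + b.0)\{a}) + b.0)\{a} | —b→ n2
  n2 = (0 + (rec X. a.b.(0 + X + b.0)\{a}) + b.0)\{a} | —b→ n3
  n3 = 0\{a} | stopped
Bisimilarity quotient blocks:
  B0 = {m0}
  B1 = {m1, n2}
  B2 = {m2, n3}
  B3 = {n0}
  B4 = {n1}
m0 ∈ B0, n0 ∈ B3 → different blocks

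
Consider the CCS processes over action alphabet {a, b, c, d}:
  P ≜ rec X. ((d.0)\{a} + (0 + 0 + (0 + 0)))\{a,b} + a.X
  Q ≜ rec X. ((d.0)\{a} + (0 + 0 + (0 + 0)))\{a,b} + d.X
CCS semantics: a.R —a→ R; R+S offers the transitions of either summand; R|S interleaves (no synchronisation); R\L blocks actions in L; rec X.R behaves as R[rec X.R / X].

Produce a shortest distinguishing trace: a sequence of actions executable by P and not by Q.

P's transition system — 2 states:
  u0 = rec X. ((d.0)\{a} + (0 + 0 + (0 + 0)))\{a,b} + a.X | --a--▸ u0, --d--▸ u1
  u1 = 0\{a}\{a,b} | ∅
Q's transition system — 2 states:
  v0 = rec X. ((d.0)\{a} + (0 + 0 + (0 + 0)))\{a,b} + d.X | --d--▸ v0, --d--▸ v1
  v1 = 0\{a}\{a,b} | ∅
Executing a from P (initial set {u0}):
  step 1 (a): {u0}
  P completes σ.
Executing a from Q (initial set {v0}):
  step 1 (a): no successor for Q

a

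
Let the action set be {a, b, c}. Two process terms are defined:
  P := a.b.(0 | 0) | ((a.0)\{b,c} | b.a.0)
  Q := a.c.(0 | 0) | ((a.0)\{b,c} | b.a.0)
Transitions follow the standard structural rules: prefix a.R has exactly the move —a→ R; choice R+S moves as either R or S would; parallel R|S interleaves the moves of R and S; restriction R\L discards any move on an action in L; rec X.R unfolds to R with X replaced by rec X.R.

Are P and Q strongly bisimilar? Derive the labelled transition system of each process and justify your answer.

P ≁ Q

LTS(P): 18 reachable states
  p0 = a.b.(0 | 0) | ((a.0)\{b,c} | b.a.0) | =a=> p1, =a=> p2, =b=> p3
  p1 = a.b.(0 | 0) | (0\{b,c} | b.a.0) | =a=> p4, =b=> p5
  p2 = b.(0 | 0) | ((a.0)\{b,c} | b.a.0) | =a=> p4, =b=> p6, =b=> p7
  p3 = a.b.(0 | 0) | ((a.0)\{b,c} | a.0) | =a=> p5, =a=> p7, =a=> p8
  p4 = b.(0 | 0) | (0\{b,c} | b.a.0) | =b=> p10, =b=> p9
  p5 = a.b.(0 | 0) | (0\{b,c} | a.0) | =a=> p10, =a=> p11
  p6 = 0 | 0 | ((a.0)\{b,c} | b.a.0) | =a=> p9, =b=> p12
  p7 = b.(0 | 0) | ((a.0)\{b,c} | a.0) | =a=> p10, =a=> p13, =b=> p12
  p8 = a.b.(0 | 0) | ((a.0)\{b,c} | 0) | =a=> p11, =a=> p13
  p9 = 0 | 0 | (0\{b,c} | b.a.0) | =b=> p14
  p10 = b.(0 | 0) | (0\{b,c} | a.0) | =a=> p15, =b=> p14
  p11 = a.b.(0 | 0) | (0\{b,c} | 0) | =a=> p15
  p12 = 0 | 0 | ((a.0)\{b,c} | a.0) | =a=> p14, =a=> p16
  p13 = b.(0 | 0) | ((a.0)\{b,c} | 0) | =a=> p15, =b=> p16
  p14 = 0 | 0 | (0\{b,c} | a.0) | =a=> p17
  p15 = b.(0 | 0) | (0\{b,c} | 0) | =b=> p17
  p16 = 0 | 0 | ((a.0)\{b,c} | 0) | =a=> p17
  p17 = 0 | 0 | (0\{b,c} | 0) | ·
LTS(Q): 18 reachable states
  q0 = a.c.(0 | 0) | ((a.0)\{b,c} | b.a.0) | =a=> q1, =a=> q2, =b=> q3
  q1 = a.c.(0 | 0) | (0\{b,c} | b.a.0) | =a=> q4, =b=> q5
  q2 = c.(0 | 0) | ((a.0)\{b,c} | b.a.0) | =a=> q4, =b=> q6, =c=> q7
  q3 = a.c.(0 | 0) | ((a.0)\{b,c} | a.0) | =a=> q5, =a=> q6, =a=> q8
  q4 = c.(0 | 0) | (0\{b,c} | b.a.0) | =b=> q9, =c=> q10
  q5 = a.c.(0 | 0) | (0\{b,c} | a.0) | =a=> q11, =a=> q9
  q6 = c.(0 | 0) | ((a.0)\{b,c} | a.0) | =a=> q12, =a=> q9, =c=> q13
  q7 = 0 | 0 | ((a.0)\{b,c} | b.a.0) | =a=> q10, =b=> q13
  q8 = a.c.(0 | 0) | ((a.0)\{b,c} | 0) | =a=> q11, =a=> q12
  q9 = c.(0 | 0) | (0\{b,c} | a.0) | =a=> q14, =c=> q15
  q10 = 0 | 0 | (0\{b,c} | b.a.0) | =b=> q15
  q11 = a.c.(0 | 0) | (0\{b,c} | 0) | =a=> q14
  q12 = c.(0 | 0) | ((a.0)\{b,c} | 0) | =a=> q14, =c=> q16
  q13 = 0 | 0 | ((a.0)\{b,c} | a.0) | =a=> q15, =a=> q16
  q14 = c.(0 | 0) | (0\{b,c} | 0) | =c=> q17
  q15 = 0 | 0 | (0\{b,c} | a.0) | =a=> q17
  q16 = 0 | 0 | ((a.0)\{b,c} | 0) | =a=> q17
  q17 = 0 | 0 | (0\{b,c} | 0) | ·
Bisimilarity quotient blocks:
  B0 = {p0}
  B1 = {p1}
  B2 = {p5, p8}
  B3 = {p11}
  B4 = {p15}
  B5 = {p17, q17}
  B6 = {p10, p13}
  B7 = {p14, p16, q15, q16}
  B8 = {p4}
  B9 = {p9, q10}
  B10 = {p2}
  B11 = {p7}
  B12 = {p12, q13}
  B13 = {p6, q7}
  B14 = {p3}
  B15 = {q0}
  B16 = {q3}
  B17 = {q5, q8}
  B18 = {q11}
  B19 = {q14}
  B20 = {q12, q9}
  B21 = {q6}
  B22 = {q1}
  B23 = {q4}
  B24 = {q2}
p0 ∈ B0, q0 ∈ B15 → different blocks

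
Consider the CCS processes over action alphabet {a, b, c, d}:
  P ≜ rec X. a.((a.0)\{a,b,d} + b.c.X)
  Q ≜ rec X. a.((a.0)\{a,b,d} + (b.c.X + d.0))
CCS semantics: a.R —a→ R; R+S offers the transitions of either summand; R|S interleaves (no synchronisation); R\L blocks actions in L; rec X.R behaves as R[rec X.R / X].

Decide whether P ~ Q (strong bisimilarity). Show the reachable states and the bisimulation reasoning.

NO

LTS(P): 3 reachable states
  p0 = rec X. a.((a.0)\{a,b,d} + b.c.X) has moves =a=> p1
  p1 = (a.0)\{a,b,d} + b.c.(rec X. a.((a.0)\{a,b,d} + b.c.X)) has moves =b=> p2
  p2 = c.(rec X. a.((a.0)\{a,b,d} + b.c.X)) has moves =c=> p0
LTS(Q): 4 reachable states
  q0 = rec X. a.((a.0)\{a,b,d} + (b.c.X + d.0)) has moves =a=> q1
  q1 = (a.0)\{a,b,d} + (b.c.(rec X. a.((a.0)\{a,b,d} + (b.c.X + d.0))) + d.0) has moves =b=> q2, =d=> q3
  q2 = c.(rec X. a.((a.0)\{a,b,d} + (b.c.X + d.0))) has moves =c=> q0
  q3 = 0 has moves (no moves)
Partition-refinement fixed point:
  B0 = {p0}
  B1 = {p1}
  B2 = {p2}
  B3 = {q0}
  B4 = {q1}
  B5 = {q2}
  B6 = {q3}
p0 ∈ B0, q0 ∈ B3 → different blocks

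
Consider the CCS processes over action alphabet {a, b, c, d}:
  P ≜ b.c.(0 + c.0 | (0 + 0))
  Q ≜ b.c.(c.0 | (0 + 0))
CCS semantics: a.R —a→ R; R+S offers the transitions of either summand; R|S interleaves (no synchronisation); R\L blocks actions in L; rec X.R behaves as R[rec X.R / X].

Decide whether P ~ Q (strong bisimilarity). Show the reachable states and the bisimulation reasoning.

P ~ Q

P's transition system — 4 states:
  p0 = b.c.(0 + c.0 | (0 + 0)) ⊢ -b-> p1
  p1 = c.(0 + c.0 | (0 + 0)) ⊢ -c-> p2
  p2 = 0 + c.0 | (0 + 0) ⊢ -c-> p3
  p3 = 0 | (0 + 0) ⊢ deadlocked
Q's transition system — 4 states:
  q0 = b.c.(c.0 | (0 + 0)) ⊢ -b-> q1
  q1 = c.(c.0 | (0 + 0)) ⊢ -c-> q2
  q2 = c.0 | (0 + 0) ⊢ -c-> q3
  q3 = 0 | (0 + 0) ⊢ deadlocked
Coarsest stable partition (strong bisimilarity classes):
  B0 = {p0, q0}
  B1 = {p1, q1}
  B2 = {p2, q2}
  B3 = {p3, q3}
p0 ∈ B0, q0 ∈ B0 → same block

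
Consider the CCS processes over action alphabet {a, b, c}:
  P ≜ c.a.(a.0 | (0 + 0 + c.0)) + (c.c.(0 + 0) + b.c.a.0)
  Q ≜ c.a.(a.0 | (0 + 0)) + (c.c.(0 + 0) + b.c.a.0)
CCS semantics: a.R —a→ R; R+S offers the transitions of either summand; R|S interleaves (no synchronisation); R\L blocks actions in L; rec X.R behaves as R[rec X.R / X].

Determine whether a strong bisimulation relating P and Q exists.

NO

LTS(P): 11 reachable states
  u0 = c.a.(a.0 | (0 + 0 + c.0)) + (c.c.(0 + 0) + b.c.a.0) :: —b→ u1, —c→ u2, —c→ u3
  u1 = c.a.0 :: —c→ u4
  u2 = a.(a.0 | (0 + 0 + c.0)) :: —a→ u5
  u3 = c.(0 + 0) :: —c→ u6
  u4 = a.0 :: —a→ u7
  u5 = a.0 | (0 + 0 + c.0) :: —a→ u8, —c→ u9
  u6 = 0 + 0 :: ·
  u7 = 0 :: ·
  u8 = 0 | (0 + 0 + c.0) :: —c→ u10
  u9 = a.0 | 0 :: —a→ u10
  u10 = 0 | 0 :: ·
LTS(Q): 9 reachable states
  v0 = c.a.(a.0 | (0 + 0)) + (c.c.(0 + 0) + b.c.a.0) :: —b→ v1, —c→ v2, —c→ v3
  v1 = c.a.0 :: —c→ v4
  v2 = a.(a.0 | (0 + 0)) :: —a→ v5
  v3 = c.(0 + 0) :: —c→ v6
  v4 = a.0 :: —a→ v7
  v5 = a.0 | (0 + 0) :: —a→ v8
  v6 = 0 + 0 :: ·
  v7 = 0 :: ·
  v8 = 0 | (0 + 0) :: ·
Coarsest stable partition (strong bisimilarity classes):
  B0 = {u0}
  B1 = {u1, v1}
  B2 = {u4, u9, v4, v5}
  B3 = {u10, u6, u7, v6, v7, v8}
  B4 = {u2}
  B5 = {u5}
  B6 = {u3, u8, v3}
  B7 = {v0}
  B8 = {v2}
u0 ∈ B0, v0 ∈ B7 → different blocks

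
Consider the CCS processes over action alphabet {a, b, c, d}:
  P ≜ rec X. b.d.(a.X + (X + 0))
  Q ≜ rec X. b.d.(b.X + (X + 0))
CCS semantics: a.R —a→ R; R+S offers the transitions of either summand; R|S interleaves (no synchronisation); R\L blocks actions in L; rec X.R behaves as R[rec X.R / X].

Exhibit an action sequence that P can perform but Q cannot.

bda

P's transition system — 3 states:
  p0 = rec X. b.d.(a.X + (X + 0)) has moves -b-> p1
  p1 = d.(a.(rec X. b.d.(a.X + (X + 0))) + ((rec X. b.d.(a.X + (X + 0))) + 0)) has moves -d-> p2
  p2 = a.(rec X. b.d.(a.X + (X + 0))) + ((rec X. b.d.(a.X + (X + 0))) + 0) has moves -a-> p0, -b-> p1
Q's transition system — 3 states:
  q0 = rec X. b.d.(b.X + (X + 0)) has moves -b-> q1
  q1 = d.(b.(rec X. b.d.(b.X + (X + 0))) + ((rec X. b.d.(b.X + (X + 0))) + 0)) has moves -d-> q2
  q2 = b.(rec X. b.d.(b.X + (X + 0))) + ((rec X. b.d.(b.X + (X + 0))) + 0) has moves -b-> q0, -b-> q1
Executing bda from P (initial set {p0}):
  [1] b ⇒ {p1}
  [2] d ⇒ {p2}
  [3] a ⇒ {p0}
  — P admits the full trace.
Executing bda from Q (initial set {q0}):
  [1] b ⇒ {q1}
  [2] d ⇒ {q2}
  [3] a ⇒ no successor for Q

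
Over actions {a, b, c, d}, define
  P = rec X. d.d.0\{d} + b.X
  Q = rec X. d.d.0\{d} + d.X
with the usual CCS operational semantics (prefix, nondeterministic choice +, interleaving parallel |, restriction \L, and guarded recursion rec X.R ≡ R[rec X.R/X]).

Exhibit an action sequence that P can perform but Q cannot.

b

LTS(P): 3 reachable states
  m0 = rec X. d.d.0\{d} + b.X | =b=> m0, =d=> m1
  m1 = d.0\{d} | =d=> m2
  m2 = 0\{d} | ·
LTS(Q): 3 reachable states
  n0 = rec X. d.d.0\{d} + d.X | =d=> n0, =d=> n1
  n1 = d.0\{d} | =d=> n2
  n2 = 0\{d} | ·
Run σ = ⟨b⟩ on P: start {m0}
  [1] b ⇒ {m0}
  P completes σ.
Run σ = ⟨b⟩ on Q: start {n0}
  [1] b ⇒ ∅  — Q cannot continue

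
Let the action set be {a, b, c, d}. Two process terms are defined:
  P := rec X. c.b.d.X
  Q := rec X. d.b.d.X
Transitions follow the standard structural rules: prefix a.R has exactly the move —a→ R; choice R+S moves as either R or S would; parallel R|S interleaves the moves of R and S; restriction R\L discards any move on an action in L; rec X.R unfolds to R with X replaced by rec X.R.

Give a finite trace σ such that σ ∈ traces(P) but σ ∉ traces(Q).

P's transition system — 3 states:
  u0 = rec X. c.b.d.X has moves ··c··> u1
  u1 = b.d.(rec X. c.b.d.X) has moves ··b··> u2
  u2 = d.(rec X. c.b.d.X) has moves ··d··> u0
Q's transition system — 3 states:
  v0 = rec X. d.b.d.X has moves ··d··> v1
  v1 = b.d.(rec X. d.b.d.X) has moves ··b··> v2
  v2 = d.(rec X. d.b.d.X) has moves ··d··> v0
Run σ = ⟨c⟩ on P: start {u0}
  after c @ step 1: {u1}
  P completes σ.
Run σ = ⟨c⟩ on Q: start {v0}
  after c @ step 1: ∅  — Q cannot continue

c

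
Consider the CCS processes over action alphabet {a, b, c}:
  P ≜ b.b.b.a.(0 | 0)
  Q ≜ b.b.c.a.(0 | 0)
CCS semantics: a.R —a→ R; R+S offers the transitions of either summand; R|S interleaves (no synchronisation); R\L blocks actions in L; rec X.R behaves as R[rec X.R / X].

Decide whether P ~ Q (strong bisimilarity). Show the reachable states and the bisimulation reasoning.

LTS(P): 5 reachable states
  m0 = b.b.b.a.(0 | 0) | --b--▸ m1
  m1 = b.b.a.(0 | 0) | --b--▸ m2
  m2 = b.a.(0 | 0) | --b--▸ m3
  m3 = a.(0 | 0) | --a--▸ m4
  m4 = 0 | 0 | (no moves)
LTS(Q): 5 reachable states
  n0 = b.b.c.a.(0 | 0) | --b--▸ n1
  n1 = b.c.a.(0 | 0) | --b--▸ n2
  n2 = c.a.(0 | 0) | --c--▸ n3
  n3 = a.(0 | 0) | --a--▸ n4
  n4 = 0 | 0 | (no moves)
Coarsest stable partition (strong bisimilarity classes):
  B0 = {m0}
  B1 = {m1}
  B2 = {m2}
  B3 = {m3, n3}
  B4 = {m4, n4}
  B5 = {n0}
  B6 = {n1}
  B7 = {n2}
m0 ∈ B0, n0 ∈ B5 → different blocks

P ≁ Q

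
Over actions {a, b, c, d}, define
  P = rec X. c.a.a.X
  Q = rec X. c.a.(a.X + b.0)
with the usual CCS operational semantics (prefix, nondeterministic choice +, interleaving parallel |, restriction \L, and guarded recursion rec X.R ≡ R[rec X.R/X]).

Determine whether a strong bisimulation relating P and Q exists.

Reachable graph of P (3 states):
  p0 = rec X. c.a.a.X | ··c··> p1
  p1 = a.a.(rec X. c.a.a.X) | ··a··> p2
  p2 = a.(rec X. c.a.a.X) | ··a··> p0
Reachable graph of Q (4 states):
  q0 = rec X. c.a.(a.X + b.0) | ··c··> q1
  q1 = a.(a.(rec X. c.a.(a.X + b.0)) + b.0) | ··a··> q2
  q2 = a.(rec X. c.a.(a.X + b.0)) + b.0 | ··a··> q0, ··b··> q3
  q3 = 0 | (no moves)
Bisimilarity quotient blocks:
  B0 = {p0}
  B1 = {p1}
  B2 = {p2}
  B3 = {q0}
  B4 = {q1}
  B5 = {q2}
  B6 = {q3}
p0 ∈ B0, q0 ∈ B3 → different blocks

NO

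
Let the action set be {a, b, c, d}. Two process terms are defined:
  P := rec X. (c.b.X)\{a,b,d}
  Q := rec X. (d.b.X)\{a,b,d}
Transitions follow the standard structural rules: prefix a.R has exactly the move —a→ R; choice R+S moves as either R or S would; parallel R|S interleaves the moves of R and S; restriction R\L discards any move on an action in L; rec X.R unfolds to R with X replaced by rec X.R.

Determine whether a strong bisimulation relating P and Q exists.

P ≁ Q

LTS(P): 2 reachable states
  p0 = rec X. (c.b.X)\{a,b,d} has moves -c-> p1
  p1 = (b.(rec X. (c.b.X)\{a,b,d}))\{a,b,d} has moves stopped
LTS(Q): 1 reachable states
  q0 = rec X. (d.b.X)\{a,b,d} has moves stopped
Coarsest stable partition (strong bisimilarity classes):
  B0 = {p0}
  B1 = {p1, q0}
p0 ∈ B0, q0 ∈ B1 → different blocks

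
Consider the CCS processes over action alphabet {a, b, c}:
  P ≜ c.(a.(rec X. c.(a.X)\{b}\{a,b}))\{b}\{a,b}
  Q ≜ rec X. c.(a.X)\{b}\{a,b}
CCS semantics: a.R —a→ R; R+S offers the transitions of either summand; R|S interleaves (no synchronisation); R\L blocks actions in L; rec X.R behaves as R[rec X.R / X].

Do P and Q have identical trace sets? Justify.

Reachable graph of P (2 states):
  s0 = c.(a.(rec X. c.(a.X)\{b}\{a,b}))\{b}\{a,b} | =c=> s1
  s1 = (a.(rec X. c.(a.X)\{b}\{a,b}))\{b}\{a,b} | stopped
Reachable graph of Q (2 states):
  t0 = rec X. c.(a.X)\{b}\{a,b} | =c=> t1
  t1 = (a.(rec X. c.(a.X)\{b}\{a,b}))\{b}\{a,b} | stopped
Partition-refinement fixed point:
  B0 = {s0, t0}
  B1 = {s1, t1}
s0 ∈ B0, t0 ∈ B0 → same block
Bisimilar ⇒ trace-equivalent.

traces(P) = traces(Q)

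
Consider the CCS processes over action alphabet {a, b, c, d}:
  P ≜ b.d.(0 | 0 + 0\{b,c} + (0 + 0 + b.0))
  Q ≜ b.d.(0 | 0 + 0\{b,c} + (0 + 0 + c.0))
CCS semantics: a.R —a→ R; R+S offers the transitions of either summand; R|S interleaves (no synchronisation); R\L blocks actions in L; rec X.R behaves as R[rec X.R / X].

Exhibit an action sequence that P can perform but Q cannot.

P's transition system — 4 states:
  p0 = b.d.(0 | 0 + 0\{b,c} + (0 + 0 + b.0)) ⊢ --b--▸ p1
  p1 = d.(0 | 0 + 0\{b,c} + (0 + 0 + b.0)) ⊢ --d--▸ p2
  p2 = 0 | 0 + 0\{b,c} + (0 + 0 + b.0) ⊢ --b--▸ p3
  p3 = 0 ⊢ ∅
Q's transition system — 4 states:
  q0 = b.d.(0 | 0 + 0\{b,c} + (0 + 0 + c.0)) ⊢ --b--▸ q1
  q1 = d.(0 | 0 + 0\{b,c} + (0 + 0 + c.0)) ⊢ --d--▸ q2
  q2 = 0 | 0 + 0\{b,c} + (0 + 0 + c.0) ⊢ --c--▸ q3
  q3 = 0 ⊢ ∅
Run σ = ⟨bdb⟩ on P: start {p0}
  step 1 (b): {p1}
  step 2 (d): {p2}
  step 3 (b): {p3}
  P completes σ.
Run σ = ⟨bdb⟩ on Q: start {q0}
  step 1 (b): {q1}
  step 2 (d): {q2}
  step 3 (b): no successor for Q

bdb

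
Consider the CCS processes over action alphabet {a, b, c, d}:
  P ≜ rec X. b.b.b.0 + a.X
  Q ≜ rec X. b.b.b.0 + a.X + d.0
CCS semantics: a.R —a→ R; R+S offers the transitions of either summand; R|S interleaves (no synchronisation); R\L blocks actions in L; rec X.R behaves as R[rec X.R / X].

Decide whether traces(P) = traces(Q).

traces(P) ≠ traces(Q) — witness ⟨d⟩

LTS(P): 4 reachable states
  p0 = rec X. b.b.b.0 + a.X → —a→ p0, —b→ p1
  p1 = b.b.0 → —b→ p2
  p2 = b.0 → —b→ p3
  p3 = 0 → (no moves)
LTS(Q): 4 reachable states
  q0 = rec X. b.b.b.0 + a.X + d.0 → —a→ q0, —b→ q1, —d→ q2
  q1 = b.b.0 → —b→ q3
  q2 = 0 → (no moves)
  q3 = b.0 → —b→ q2
Run σ = ⟨d⟩ on Q: start {q0}
  after d @ step 1: {q2}
  — Q admits the full trace.
Run σ = ⟨d⟩ on P: start {p0}
  after d @ step 1: no successor for P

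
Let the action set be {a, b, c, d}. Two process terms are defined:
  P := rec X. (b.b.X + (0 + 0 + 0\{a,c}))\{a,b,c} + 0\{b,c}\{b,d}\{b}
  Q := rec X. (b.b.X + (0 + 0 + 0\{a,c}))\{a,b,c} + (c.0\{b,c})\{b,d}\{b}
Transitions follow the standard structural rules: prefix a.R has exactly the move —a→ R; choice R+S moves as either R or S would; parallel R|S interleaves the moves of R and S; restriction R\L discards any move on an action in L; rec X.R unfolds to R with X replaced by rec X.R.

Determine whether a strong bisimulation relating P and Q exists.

P's transition system — 1 states:
  s0 = rec X. (b.b.X + (0 + 0 + 0\{a,c}))\{a,b,c} + 0\{b,c}\{b,d}\{b} → stopped
Q's transition system — 2 states:
  t0 = rec X. (b.b.X + (0 + 0 + 0\{a,c}))\{a,b,c} + (c.0\{b,c})\{b,d}\{b} → —c→ t1
  t1 = 0\{b,c}\{b,d}\{b} → stopped
Partition-refinement fixed point:
  B0 = {s0, t1}
  B1 = {t0}
s0 ∈ B0, t0 ∈ B1 → different blocks

NO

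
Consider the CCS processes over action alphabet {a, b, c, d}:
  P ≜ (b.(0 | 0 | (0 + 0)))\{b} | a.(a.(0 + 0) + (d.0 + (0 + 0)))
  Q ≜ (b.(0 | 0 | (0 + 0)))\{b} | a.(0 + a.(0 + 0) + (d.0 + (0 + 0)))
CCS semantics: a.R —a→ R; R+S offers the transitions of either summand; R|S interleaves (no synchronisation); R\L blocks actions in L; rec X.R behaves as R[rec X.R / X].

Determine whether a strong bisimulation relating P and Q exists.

YES

LTS(P): 4 reachable states
  u0 = (b.(0 | 0 | (0 + 0)))\{b} | a.(a.(0 + 0) + (d.0 + (0 + 0))) | ··a··> u1
  u1 = (b.(0 | 0 | (0 + 0)))\{b} | (a.(0 + 0) + (d.0 + (0 + 0))) | ··a··> u2, ··d··> u3
  u2 = (b.(0 | 0 | (0 + 0)))\{b} | (0 + 0) | ∅
  u3 = (b.(0 | 0 | (0 + 0)))\{b} | 0 | ∅
LTS(Q): 4 reachable states
  v0 = (b.(0 | 0 | (0 + 0)))\{b} | a.(0 + a.(0 + 0) + (d.0 + (0 + 0))) | ··a··> v1
  v1 = (b.(0 | 0 | (0 + 0)))\{b} | (0 + a.(0 + 0) + (d.0 + (0 + 0))) | ··a··> v2, ··d··> v3
  v2 = (b.(0 | 0 | (0 + 0)))\{b} | (0 + 0) | ∅
  v3 = (b.(0 | 0 | (0 + 0)))\{b} | 0 | ∅
Coarsest stable partition (strong bisimilarity classes):
  B0 = {u0, v0}
  B1 = {u1, v1}
  B2 = {u2, u3, v2, v3}
u0 ∈ B0, v0 ∈ B0 → same block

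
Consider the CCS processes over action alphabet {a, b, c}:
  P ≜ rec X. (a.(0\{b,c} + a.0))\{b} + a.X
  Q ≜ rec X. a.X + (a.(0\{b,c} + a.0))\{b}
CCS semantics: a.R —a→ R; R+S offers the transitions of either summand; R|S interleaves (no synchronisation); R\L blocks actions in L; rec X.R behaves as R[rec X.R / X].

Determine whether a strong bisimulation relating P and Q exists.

P ~ Q

P's transition system — 3 states:
  p0 = rec X. (a.(0\{b,c} + a.0))\{b} + a.X → =a=> p0, =a=> p1
  p1 = (0\{b,c} + a.0)\{b} → =a=> p2
  p2 = 0\{b} → ∅
Q's transition system — 3 states:
  q0 = rec X. a.X + (a.(0\{b,c} + a.0))\{b} → =a=> q0, =a=> q1
  q1 = (0\{b,c} + a.0)\{b} → =a=> q2
  q2 = 0\{b} → ∅
Coarsest stable partition (strong bisimilarity classes):
  B0 = {p0, q0}
  B1 = {p1, q1}
  B2 = {p2, q2}
p0 ∈ B0, q0 ∈ B0 → same block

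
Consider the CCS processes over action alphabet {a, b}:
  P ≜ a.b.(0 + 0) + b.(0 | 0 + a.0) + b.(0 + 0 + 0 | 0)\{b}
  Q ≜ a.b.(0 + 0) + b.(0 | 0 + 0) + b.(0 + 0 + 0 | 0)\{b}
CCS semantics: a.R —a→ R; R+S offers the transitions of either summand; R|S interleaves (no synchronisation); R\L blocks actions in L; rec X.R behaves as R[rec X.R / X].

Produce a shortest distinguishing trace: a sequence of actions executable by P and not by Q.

P's transition system — 6 states:
  p0 = a.b.(0 + 0) + b.(0 | 0 + a.0) + b.(0 + 0 + 0 | 0)\{b} ⊢ —a→ p1, —b→ p2, —b→ p3
  p1 = b.(0 + 0) ⊢ —b→ p4
  p2 = (0 + 0 + 0 | 0)\{b} ⊢ ∅
  p3 = 0 | 0 + a.0 ⊢ —a→ p5
  p4 = 0 + 0 ⊢ ∅
  p5 = 0 ⊢ ∅
Q's transition system — 5 states:
  q0 = a.b.(0 + 0) + b.(0 | 0 + 0) + b.(0 + 0 + 0 | 0)\{b} ⊢ —a→ q1, —b→ q2, —b→ q3
  q1 = b.(0 + 0) ⊢ —b→ q4
  q2 = (0 + 0 + 0 | 0)\{b} ⊢ ∅
  q3 = 0 | 0 + 0 ⊢ ∅
  q4 = 0 + 0 ⊢ ∅
Trace ⟨ba⟩ through P, begin at {p0}:
  [1] b ⇒ {p2, p3}
  [2] a ⇒ {p5}
  — P admits the full trace.
Trace ⟨ba⟩ through Q, begin at {q0}:
  [1] b ⇒ {q2, q3}
  [2] a ⇒ ∅  — Q cannot continue

ba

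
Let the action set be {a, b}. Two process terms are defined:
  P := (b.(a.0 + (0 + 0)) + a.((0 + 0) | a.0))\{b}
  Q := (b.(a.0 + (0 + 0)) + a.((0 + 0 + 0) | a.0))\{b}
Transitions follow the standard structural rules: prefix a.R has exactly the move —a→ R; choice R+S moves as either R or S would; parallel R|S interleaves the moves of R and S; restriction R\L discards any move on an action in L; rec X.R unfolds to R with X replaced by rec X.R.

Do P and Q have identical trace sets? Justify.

YES

P's transition system — 3 states:
  m0 = (b.(a.0 + (0 + 0)) + a.((0 + 0) | a.0))\{b} | --a--▸ m1
  m1 = ((0 + 0) | a.0)\{b} | --a--▸ m2
  m2 = ((0 + 0) | 0)\{b} | deadlocked
Q's transition system — 3 states:
  n0 = (b.(a.0 + (0 + 0)) + a.((0 + 0 + 0) | a.0))\{b} | --a--▸ n1
  n1 = ((0 + 0 + 0) | a.0)\{b} | --a--▸ n2
  n2 = ((0 + 0 + 0) | 0)\{b} | deadlocked
Coarsest stable partition (strong bisimilarity classes):
  B0 = {m0, n0}
  B1 = {m1, n1}
  B2 = {m2, n2}
m0 ∈ B0, n0 ∈ B0 → same block
Bisimilar ⇒ trace-equivalent.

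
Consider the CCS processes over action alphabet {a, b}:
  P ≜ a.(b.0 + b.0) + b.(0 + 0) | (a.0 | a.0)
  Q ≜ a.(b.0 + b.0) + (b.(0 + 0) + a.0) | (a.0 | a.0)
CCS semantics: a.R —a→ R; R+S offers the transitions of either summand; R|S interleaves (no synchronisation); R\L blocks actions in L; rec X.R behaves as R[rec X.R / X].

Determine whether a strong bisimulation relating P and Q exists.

P ≁ Q

LTS(P): 10 reachable states
  p0 = a.(b.0 + b.0) + b.(0 + 0) | (a.0 | a.0) has moves --a--▸ p1, --a--▸ p2, --a--▸ p3, --b--▸ p4
  p1 = b.(0 + 0) | (0 | a.0) has moves --a--▸ p5, --b--▸ p6
  p2 = b.(0 + 0) | (a.0 | 0) has moves --a--▸ p5, --b--▸ p7
  p3 = b.0 + b.0 has moves --b--▸ p8
  p4 = (0 + 0) | (a.0 | a.0) has moves --a--▸ p6, --a--▸ p7
  p5 = b.(0 + 0) | (0 | 0) has moves --b--▸ p9
  p6 = (0 + 0) | (0 | a.0) has moves --a--▸ p9
  p7 = (0 + 0) | (a.0 | 0) has moves --a--▸ p9
  p8 = 0 has moves deadlocked
  p9 = (0 + 0) | (0 | 0) has moves deadlocked
LTS(Q): 14 reachable states
  q0 = a.(b.0 + b.0) + (b.(0 + 0) + a.0) | (a.0 | a.0) has moves --a--▸ q1, --a--▸ q2, --a--▸ q3, --a--▸ q4, --b--▸ q5
  q1 = (b.(0 + 0) + a.0) | (0 | a.0) has moves --a--▸ q6, --a--▸ q7, --b--▸ q8
  q2 = (b.(0 + 0) + a.0) | (a.0 | 0) has moves --a--▸ q6, --a--▸ q9, --b--▸ q10
  q3 = 0 | (a.0 | a.0) has moves --a--▸ q7, --a--▸ q9
  q4 = b.0 + b.0 has moves --b--▸ q11
  q5 = (0 + 0) | (a.0 | a.0) has moves --a--▸ q10, --a--▸ q8
  q6 = (b.(0 + 0) + a.0) | (0 | 0) has moves --a--▸ q12, --b--▸ q13
  q7 = 0 | (0 | a.0) has moves --a--▸ q12
  q8 = (0 + 0) | (0 | a.0) has moves --a--▸ q13
  q9 = 0 | (a.0 | 0) has moves --a--▸ q12
  q10 = (0 + 0) | (a.0 | 0) has moves --a--▸ q13
  q11 = 0 has moves deadlocked
  q12 = 0 | (0 | 0) has moves deadlocked
  q13 = (0 + 0) | (0 | 0) has moves deadlocked
Coarsest stable partition (strong bisimilarity classes):
  B0 = {p0}
  B1 = {p3, p5, q4}
  B2 = {p8, p9, q11, q12, q13}
  B3 = {p1, p2}
  B4 = {p6, p7, q10, q7, q8, q9}
  B5 = {p4, q3, q5}
  B6 = {q0}
  B7 = {q1, q2}
  B8 = {q6}
p0 ∈ B0, q0 ∈ B6 → different blocks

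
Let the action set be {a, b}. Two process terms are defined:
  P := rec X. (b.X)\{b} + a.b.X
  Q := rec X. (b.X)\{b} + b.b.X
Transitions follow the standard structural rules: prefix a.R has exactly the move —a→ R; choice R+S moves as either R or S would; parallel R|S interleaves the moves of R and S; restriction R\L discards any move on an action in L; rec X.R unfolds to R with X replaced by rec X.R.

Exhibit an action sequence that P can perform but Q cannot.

Reachable graph of P (2 states):
  s0 = rec X. (b.X)\{b} + a.b.X ⊢ —a→ s1
  s1 = b.(rec X. (b.X)\{b} + a.b.X) ⊢ —b→ s0
Reachable graph of Q (2 states):
  t0 = rec X. (b.X)\{b} + b.b.X ⊢ —b→ t1
  t1 = b.(rec X. (b.X)\{b} + b.b.X) ⊢ —b→ t0
Run σ = ⟨a⟩ on P: start {s0}
  step 1 (a): {s1}
  ✓ P
Run σ = ⟨a⟩ on Q: start {t0}
  step 1 (a): no successor for Q

a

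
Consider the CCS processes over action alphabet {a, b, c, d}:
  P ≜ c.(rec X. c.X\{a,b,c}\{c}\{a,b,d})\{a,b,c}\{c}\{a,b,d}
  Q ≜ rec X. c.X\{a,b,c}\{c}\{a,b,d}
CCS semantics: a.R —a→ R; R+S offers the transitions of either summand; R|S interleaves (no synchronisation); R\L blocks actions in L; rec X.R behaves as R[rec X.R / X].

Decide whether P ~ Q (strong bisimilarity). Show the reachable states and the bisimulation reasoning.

LTS(P): 2 reachable states
  s0 = c.(rec X. c.X\{a,b,c}\{c}\{a,b,d})\{a,b,c}\{c}\{a,b,d} | —c→ s1
  s1 = (rec X. c.X\{a,b,c}\{c}\{a,b,d})\{a,b,c}\{c}\{a,b,d} | deadlocked
LTS(Q): 2 reachable states
  t0 = rec X. c.X\{a,b,c}\{c}\{a,b,d} | —c→ t1
  t1 = (rec X. c.X\{a,b,c}\{c}\{a,b,d})\{a,b,c}\{c}\{a,b,d} | deadlocked
Bisimilarity quotient blocks:
  B0 = {s0, t0}
  B1 = {s1, t1}
s0 ∈ B0, t0 ∈ B0 → same block

YES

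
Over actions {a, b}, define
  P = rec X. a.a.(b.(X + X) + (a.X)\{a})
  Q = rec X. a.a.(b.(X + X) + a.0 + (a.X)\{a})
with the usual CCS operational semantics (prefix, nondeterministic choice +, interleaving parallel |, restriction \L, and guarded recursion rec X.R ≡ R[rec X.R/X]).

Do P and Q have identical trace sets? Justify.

NO — witness ⟨aaa⟩

Reachable graph of P (4 states):
  p0 = rec X. a.a.(b.(X + X) + (a.X)\{a}) has moves -a-> p1
  p1 = a.(b.((rec X. a.a.(b.(X + X) + (a.X)\{a})) + (rec X. a.a.(b.(X + X) + (a.X)\{a}))) + (a.(rec X. a.a.(b.(X + X) + (a.X)\{a})))\{a}) has moves -a-> p2
  p2 = b.((rec X. a.a.(b.(X + X) + (a.X)\{a})) + (rec X. a.a.(b.(X + X) + (a.X)\{a}))) + (a.(rec X. a.a.(b.(X + X) + (a.X)\{a})))\{a} has moves -b-> p3
  p3 = (rec X. a.a.(b.(X + X) + (a.X)\{a})) + (rec X. a.a.(b.(X + X) + (a.X)\{a})) has moves -a-> p1
Reachable graph of Q (5 states):
  q0 = rec X. a.a.(b.(X + X) + a.0 + (a.X)\{a}) has moves -a-> q1
  q1 = a.(b.((rec X. a.a.(b.(X + X) + a.0 + (a.X)\{a})) + (rec X. a.a.(b.(X + X) + a.0 + (a.X)\{a}))) + a.0 + (a.(rec X. a.a.(b.(X + X) + a.0 + (a.X)\{a})))\{a}) has moves -a-> q2
  q2 = b.((rec X. a.a.(b.(X + X) + a.0 + (a.X)\{a})) + (rec X. a.a.(b.(X + X) + a.0 + (a.X)\{a}))) + a.0 + (a.(rec X. a.a.(b.(X + X) + a.0 + (a.X)\{a})))\{a} has moves -a-> q3, -b-> q4
  q3 = 0 has moves deadlocked
  q4 = (rec X. a.a.(b.(X + X) + a.0 + (a.X)\{a})) + (rec X. a.a.(b.(X + X) + a.0 + (a.X)\{a})) has moves -a-> q1
Trace ⟨aaa⟩ through Q, begin at {q0}:
  [1] a ⇒ {q1}
  [2] a ⇒ {q2}
  [3] a ⇒ {q3}
  Q completes σ.
Trace ⟨aaa⟩ through P, begin at {p0}:
  [1] a ⇒ {p1}
  [2] a ⇒ {p2}
  [3] a ⇒ ∅  — P cannot continue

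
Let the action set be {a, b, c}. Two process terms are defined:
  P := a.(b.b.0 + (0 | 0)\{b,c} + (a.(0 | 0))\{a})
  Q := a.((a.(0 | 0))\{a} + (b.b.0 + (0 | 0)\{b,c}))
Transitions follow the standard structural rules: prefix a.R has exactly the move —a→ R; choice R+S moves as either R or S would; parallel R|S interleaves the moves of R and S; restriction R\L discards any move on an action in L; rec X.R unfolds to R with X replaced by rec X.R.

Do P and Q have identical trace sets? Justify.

YES

P's transition system — 4 states:
  m0 = a.(b.b.0 + (0 | 0)\{b,c} + (a.(0 | 0))\{a}) → —a→ m1
  m1 = b.b.0 + (0 | 0)\{b,c} + (a.(0 | 0))\{a} → —b→ m2
  m2 = b.0 → —b→ m3
  m3 = 0 → stopped
Q's transition system — 4 states:
  n0 = a.((a.(0 | 0))\{a} + (b.b.0 + (0 | 0)\{b,c})) → —a→ n1
  n1 = (a.(0 | 0))\{a} + (b.b.0 + (0 | 0)\{b,c}) → —b→ n2
  n2 = b.0 → —b→ n3
  n3 = 0 → stopped
Partition-refinement fixed point:
  B0 = {m0, n0}
  B1 = {m1, n1}
  B2 = {m2, n2}
  B3 = {m3, n3}
m0 ∈ B0, n0 ∈ B0 → same block
Bisimilar ⇒ trace-equivalent.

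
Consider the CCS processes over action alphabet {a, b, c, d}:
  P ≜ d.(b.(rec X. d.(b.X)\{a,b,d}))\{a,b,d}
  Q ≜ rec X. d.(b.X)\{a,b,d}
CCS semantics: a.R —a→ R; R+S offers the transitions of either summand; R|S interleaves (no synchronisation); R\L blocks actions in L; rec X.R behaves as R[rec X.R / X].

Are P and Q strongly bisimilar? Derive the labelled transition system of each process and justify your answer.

P ~ Q

LTS(P): 2 reachable states
  p0 = d.(b.(rec X. d.(b.X)\{a,b,d}))\{a,b,d} has moves —d→ p1
  p1 = (b.(rec X. d.(b.X)\{a,b,d}))\{a,b,d} has moves stopped
LTS(Q): 2 reachable states
  q0 = rec X. d.(b.X)\{a,b,d} has moves —d→ q1
  q1 = (b.(rec X. d.(b.X)\{a,b,d}))\{a,b,d} has moves stopped
Bisimilarity quotient blocks:
  B0 = {p0, q0}
  B1 = {p1, q1}
p0 ∈ B0, q0 ∈ B0 → same block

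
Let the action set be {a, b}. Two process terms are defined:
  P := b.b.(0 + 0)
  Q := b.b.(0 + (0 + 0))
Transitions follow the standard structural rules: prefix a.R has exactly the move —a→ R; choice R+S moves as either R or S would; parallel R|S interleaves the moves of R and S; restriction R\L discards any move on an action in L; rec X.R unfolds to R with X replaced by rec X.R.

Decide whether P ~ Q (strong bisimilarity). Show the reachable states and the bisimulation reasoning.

bisimilar

LTS(P): 3 reachable states
  m0 = b.b.(0 + 0) → -b-> m1
  m1 = b.(0 + 0) → -b-> m2
  m2 = 0 + 0 → stopped
LTS(Q): 3 reachable states
  n0 = b.b.(0 + (0 + 0)) → -b-> n1
  n1 = b.(0 + (0 + 0)) → -b-> n2
  n2 = 0 + (0 + 0) → stopped
Coarsest stable partition (strong bisimilarity classes):
  B0 = {m0, n0}
  B1 = {m1, n1}
  B2 = {m2, n2}
m0 ∈ B0, n0 ∈ B0 → same block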